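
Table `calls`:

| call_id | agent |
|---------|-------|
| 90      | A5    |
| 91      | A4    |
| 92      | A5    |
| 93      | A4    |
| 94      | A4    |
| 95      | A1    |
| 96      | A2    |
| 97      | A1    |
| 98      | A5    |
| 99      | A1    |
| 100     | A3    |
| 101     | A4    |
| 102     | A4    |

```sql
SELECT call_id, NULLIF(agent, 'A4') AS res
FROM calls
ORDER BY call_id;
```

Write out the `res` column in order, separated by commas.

call_id=90: agent=A5 vs A4: differ → A5
call_id=91: agent=A4 vs A4: equal → NULL
call_id=92: agent=A5 vs A4: differ → A5
call_id=93: agent=A4 vs A4: equal → NULL
call_id=94: agent=A4 vs A4: equal → NULL
call_id=95: agent=A1 vs A4: differ → A1
call_id=96: agent=A2 vs A4: differ → A2
call_id=97: agent=A1 vs A4: differ → A1
call_id=98: agent=A5 vs A4: differ → A5
call_id=99: agent=A1 vs A4: differ → A1
call_id=100: agent=A3 vs A4: differ → A3
call_id=101: agent=A4 vs A4: equal → NULL
call_id=102: agent=A4 vs A4: equal → NULL

A5, NULL, A5, NULL, NULL, A1, A2, A1, A5, A1, A3, NULL, NULL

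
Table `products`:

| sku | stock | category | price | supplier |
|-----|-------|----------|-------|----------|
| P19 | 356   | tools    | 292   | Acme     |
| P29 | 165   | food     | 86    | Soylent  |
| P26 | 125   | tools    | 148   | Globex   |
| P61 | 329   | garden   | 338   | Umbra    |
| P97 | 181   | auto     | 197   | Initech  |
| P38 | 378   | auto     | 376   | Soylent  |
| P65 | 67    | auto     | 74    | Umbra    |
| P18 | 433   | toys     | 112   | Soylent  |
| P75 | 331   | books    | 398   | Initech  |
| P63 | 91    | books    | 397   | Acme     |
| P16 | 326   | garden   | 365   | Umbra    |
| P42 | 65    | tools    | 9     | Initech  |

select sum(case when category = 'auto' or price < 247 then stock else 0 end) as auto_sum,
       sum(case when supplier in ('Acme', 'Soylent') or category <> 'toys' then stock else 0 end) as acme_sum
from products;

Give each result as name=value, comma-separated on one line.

[auto_sum: category = 'auto' or price < 247]
sku=P19: ✗
sku=P29: ✓ → 165
sku=P26: ✓ → 125
sku=P61: ✗
sku=P97: ✓ → 181
sku=P38: ✓ → 378
sku=P65: ✓ → 67
sku=P18: ✓ → 433
sku=P75: ✗
sku=P63: ✗
sku=P16: ✗
sku=P42: ✓ → 65
auto_sum = 165 + 125 + 181 + 378 + 67 + 433 + 65 = 1414
—
[acme_sum: supplier in ('Acme', 'Soylent') or category <> 'toys']
sku=P19: ✓ → 356
sku=P29: ✓ → 165
sku=P26: ✓ → 125
sku=P61: ✓ → 329
sku=P97: ✓ → 181
sku=P38: ✓ → 378
sku=P65: ✓ → 67
sku=P18: ✓ → 433
sku=P75: ✓ → 331
sku=P63: ✓ → 91
sku=P16: ✓ → 326
sku=P42: ✓ → 65
acme_sum = 356 + 165 + 125 + 329 + 181 + 378 + 67 + 433 + 331 + 91 + 326 + 65 = 2847

auto_sum=1414, acme_sum=2847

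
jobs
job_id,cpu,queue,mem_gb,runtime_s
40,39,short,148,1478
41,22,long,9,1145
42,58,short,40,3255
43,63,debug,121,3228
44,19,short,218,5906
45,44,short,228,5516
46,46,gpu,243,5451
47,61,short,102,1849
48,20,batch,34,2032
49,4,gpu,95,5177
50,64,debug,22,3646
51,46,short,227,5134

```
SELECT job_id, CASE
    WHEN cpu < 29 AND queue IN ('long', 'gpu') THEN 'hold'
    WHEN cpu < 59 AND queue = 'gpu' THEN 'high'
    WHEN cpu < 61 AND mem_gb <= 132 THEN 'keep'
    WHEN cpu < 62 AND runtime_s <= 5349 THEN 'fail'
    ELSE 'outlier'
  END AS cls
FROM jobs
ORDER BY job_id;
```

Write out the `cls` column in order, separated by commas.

job_id=40: cpu < 62 AND runtime_s <= 5349 → fail
job_id=41: cpu < 29 AND queue IN ('long', 'gpu') → hold
job_id=42: cpu < 61 AND mem_gb <= 132 → keep
job_id=43: ELSE → outlier
job_id=44: ELSE → outlier
job_id=45: ELSE → outlier
job_id=46: cpu < 59 AND queue = 'gpu' → high
job_id=47: cpu < 62 AND runtime_s <= 5349 → fail
job_id=48: cpu < 61 AND mem_gb <= 132 → keep
job_id=49: cpu < 29 AND queue IN ('long', 'gpu') → hold
job_id=50: ELSE → outlier
job_id=51: cpu < 62 AND runtime_s <= 5349 → fail

fail, hold, keep, outlier, outlier, outlier, high, fail, keep, hold, outlier, fail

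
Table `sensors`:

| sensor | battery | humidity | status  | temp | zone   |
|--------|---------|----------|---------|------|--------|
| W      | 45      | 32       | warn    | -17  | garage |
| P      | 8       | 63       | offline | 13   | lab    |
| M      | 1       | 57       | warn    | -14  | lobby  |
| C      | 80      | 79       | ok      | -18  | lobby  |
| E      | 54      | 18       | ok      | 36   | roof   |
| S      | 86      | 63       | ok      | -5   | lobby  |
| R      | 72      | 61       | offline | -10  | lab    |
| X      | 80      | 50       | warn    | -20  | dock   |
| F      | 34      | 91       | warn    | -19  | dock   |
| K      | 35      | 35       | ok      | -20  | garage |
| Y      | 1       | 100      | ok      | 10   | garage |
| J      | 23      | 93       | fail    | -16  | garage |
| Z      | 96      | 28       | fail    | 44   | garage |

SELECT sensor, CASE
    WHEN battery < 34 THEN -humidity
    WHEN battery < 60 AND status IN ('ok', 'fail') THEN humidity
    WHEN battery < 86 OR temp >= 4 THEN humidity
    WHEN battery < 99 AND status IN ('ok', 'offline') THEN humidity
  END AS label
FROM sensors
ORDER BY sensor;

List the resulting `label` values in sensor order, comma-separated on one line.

sensor=C: battery < 86 OR temp >= 4 → 79
sensor=E: battery < 60 AND status IN ('ok', 'fail') → 18
sensor=F: battery < 86 OR temp >= 4 → 91
sensor=J: battery < 34 → -93
sensor=K: battery < 60 AND status IN ('ok', 'fail') → 35
sensor=M: battery < 34 → -57
sensor=P: battery < 34 → -63
sensor=R: battery < 86 OR temp >= 4 → 61
sensor=S: battery < 99 AND status IN ('ok', 'offline') → 63
sensor=W: battery < 86 OR temp >= 4 → 32
sensor=X: battery < 86 OR temp >= 4 → 50
sensor=Y: battery < 34 → -100
sensor=Z: battery < 86 OR temp >= 4 → 28

79, 18, 91, -93, 35, -57, -63, 61, 63, 32, 50, -100, 28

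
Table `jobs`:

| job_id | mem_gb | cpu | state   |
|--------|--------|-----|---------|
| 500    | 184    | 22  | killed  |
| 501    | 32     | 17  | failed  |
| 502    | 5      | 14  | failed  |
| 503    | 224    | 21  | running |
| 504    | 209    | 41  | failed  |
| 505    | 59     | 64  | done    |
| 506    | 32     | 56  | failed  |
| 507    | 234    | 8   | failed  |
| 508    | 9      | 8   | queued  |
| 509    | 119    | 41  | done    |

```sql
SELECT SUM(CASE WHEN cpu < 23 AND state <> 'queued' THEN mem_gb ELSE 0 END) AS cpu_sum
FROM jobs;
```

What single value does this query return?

job_id=500: ✓ → 184
job_id=501: ✓ → 32
job_id=502: ✓ → 5
job_id=503: ✓ → 224
job_id=504: ✗
job_id=505: ✗
job_id=506: ✗
job_id=507: ✓ → 234
job_id=508: ✗
job_id=509: ✗
cpu_sum = 184 + 32 + 5 + 224 + 234 = 679

679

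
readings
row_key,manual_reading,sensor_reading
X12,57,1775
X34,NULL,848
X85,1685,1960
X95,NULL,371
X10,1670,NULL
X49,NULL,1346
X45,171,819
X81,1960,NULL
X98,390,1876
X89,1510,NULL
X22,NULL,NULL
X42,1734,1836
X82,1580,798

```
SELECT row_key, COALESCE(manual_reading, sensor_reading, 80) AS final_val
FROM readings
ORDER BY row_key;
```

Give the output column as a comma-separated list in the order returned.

row_key=X10: manual_reading=1670 → 1670
row_key=X12: manual_reading=57 → 57
row_key=X22: manual_reading=NULL, sensor_reading=NULL, → literal 80 → 80
row_key=X34: manual_reading=NULL, sensor_reading=848 → 848
row_key=X42: manual_reading=1734 → 1734
row_key=X45: manual_reading=171 → 171
row_key=X49: manual_reading=NULL, sensor_reading=1346 → 1346
row_key=X81: manual_reading=1960 → 1960
row_key=X82: manual_reading=1580 → 1580
row_key=X85: manual_reading=1685 → 1685
row_key=X89: manual_reading=1510 → 1510
row_key=X95: manual_reading=NULL, sensor_reading=371 → 371
row_key=X98: manual_reading=390 → 390

1670, 57, 80, 848, 1734, 171, 1346, 1960, 1580, 1685, 1510, 371, 390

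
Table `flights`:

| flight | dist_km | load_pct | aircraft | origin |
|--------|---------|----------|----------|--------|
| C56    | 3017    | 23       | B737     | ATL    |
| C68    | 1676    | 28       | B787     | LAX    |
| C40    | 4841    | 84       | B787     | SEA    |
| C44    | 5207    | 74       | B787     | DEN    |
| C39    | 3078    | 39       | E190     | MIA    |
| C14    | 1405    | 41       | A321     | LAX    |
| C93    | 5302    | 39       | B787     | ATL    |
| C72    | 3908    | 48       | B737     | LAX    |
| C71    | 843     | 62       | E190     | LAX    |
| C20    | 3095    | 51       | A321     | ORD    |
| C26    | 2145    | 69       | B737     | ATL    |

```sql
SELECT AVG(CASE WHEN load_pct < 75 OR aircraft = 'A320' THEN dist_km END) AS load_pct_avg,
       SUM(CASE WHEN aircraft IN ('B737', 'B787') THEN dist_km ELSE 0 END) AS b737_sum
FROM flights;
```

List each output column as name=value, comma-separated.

[load_pct_avg: load_pct < 75 OR aircraft = 'A320']
flight=C56: ✓ → 3017
flight=C68: ✓ → 1676
flight=C40: ✗
flight=C44: ✓ → 5207
flight=C39: ✓ → 3078
flight=C14: ✓ → 1405
flight=C93: ✓ → 5302
flight=C72: ✓ → 3908
flight=C71: ✓ → 843
flight=C20: ✓ → 3095
flight=C26: ✓ → 2145
load_pct_avg = (3017 + 1676 + 5207 + 3078 + 1405 + 5302 + 3908 + 843 + 3095 + 2145) / 10 = 2967.6
—
[b737_sum: aircraft IN ('B737', 'B787')]
flight=C56: ✓ → 3017
flight=C68: ✓ → 1676
flight=C40: ✓ → 4841
flight=C44: ✓ → 5207
flight=C39: ✗
flight=C14: ✗
flight=C93: ✓ → 5302
flight=C72: ✓ → 3908
flight=C71: ✗
flight=C20: ✗
flight=C26: ✓ → 2145
b737_sum = 3017 + 1676 + 4841 + 5207 + 5302 + 3908 + 2145 = 26096

load_pct_avg=2967.6, b737_sum=26096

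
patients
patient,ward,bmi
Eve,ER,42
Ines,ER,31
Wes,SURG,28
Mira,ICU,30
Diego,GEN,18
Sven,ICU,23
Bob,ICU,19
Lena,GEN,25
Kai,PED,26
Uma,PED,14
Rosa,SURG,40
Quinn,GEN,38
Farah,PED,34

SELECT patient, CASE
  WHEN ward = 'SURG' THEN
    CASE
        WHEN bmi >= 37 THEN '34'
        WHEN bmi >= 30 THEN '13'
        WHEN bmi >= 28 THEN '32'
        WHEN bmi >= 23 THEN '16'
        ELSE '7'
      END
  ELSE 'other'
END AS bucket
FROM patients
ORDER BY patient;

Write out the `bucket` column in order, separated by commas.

patient=Bob: ward='ICU' → outer ELSE → other
patient=Diego: ward='GEN' → outer ELSE → other
patient=Eve: ward='ER' → outer ELSE → other
patient=Farah: ward='PED' → outer ELSE → other
patient=Ines: ward='ER' → outer ELSE → other
patient=Kai: ward='PED' → outer ELSE → other
patient=Lena: ward='GEN' → outer ELSE → other
patient=Mira: ward='ICU' → outer ELSE → other
patient=Quinn: ward='GEN' → outer ELSE → other
patient=Rosa: ward='SURG' → inner[bmi >= 37] → 34
patient=Sven: ward='ICU' → outer ELSE → other
patient=Uma: ward='PED' → outer ELSE → other
patient=Wes: ward='SURG' → inner[bmi >= 28] → 32

other, other, other, other, other, other, other, other, other, 34, other, other, 32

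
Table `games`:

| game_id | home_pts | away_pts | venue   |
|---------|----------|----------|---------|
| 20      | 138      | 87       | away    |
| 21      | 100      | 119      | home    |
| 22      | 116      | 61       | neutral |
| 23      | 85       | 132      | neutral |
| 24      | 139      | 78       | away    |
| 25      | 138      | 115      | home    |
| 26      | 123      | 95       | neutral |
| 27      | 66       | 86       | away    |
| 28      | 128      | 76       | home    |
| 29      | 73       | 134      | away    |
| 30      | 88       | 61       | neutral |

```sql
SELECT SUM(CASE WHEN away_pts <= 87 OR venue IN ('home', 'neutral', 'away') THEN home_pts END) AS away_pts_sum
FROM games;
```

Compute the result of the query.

1194

game_id=20: ✓ → 138
game_id=21: ✓ → 100
game_id=22: ✓ → 116
game_id=23: ✓ → 85
game_id=24: ✓ → 139
game_id=25: ✓ → 138
game_id=26: ✓ → 123
game_id=27: ✓ → 66
game_id=28: ✓ → 128
game_id=29: ✓ → 73
game_id=30: ✓ → 88
away_pts_sum = 138 + 100 + 116 + 85 + 139 + 138 + 123 + 66 + 128 + 73 + 88 = 1194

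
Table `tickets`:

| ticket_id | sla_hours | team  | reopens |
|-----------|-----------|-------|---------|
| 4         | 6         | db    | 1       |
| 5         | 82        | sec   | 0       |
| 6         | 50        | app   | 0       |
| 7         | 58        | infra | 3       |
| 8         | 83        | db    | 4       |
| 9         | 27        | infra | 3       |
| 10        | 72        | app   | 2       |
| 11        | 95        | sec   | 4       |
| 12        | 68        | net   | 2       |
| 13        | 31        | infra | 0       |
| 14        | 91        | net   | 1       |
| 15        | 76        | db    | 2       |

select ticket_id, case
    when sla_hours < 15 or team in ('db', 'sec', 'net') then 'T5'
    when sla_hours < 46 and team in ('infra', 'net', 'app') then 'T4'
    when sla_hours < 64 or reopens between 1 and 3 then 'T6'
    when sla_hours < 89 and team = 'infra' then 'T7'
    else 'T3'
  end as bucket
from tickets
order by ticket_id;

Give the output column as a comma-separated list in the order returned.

T5, T5, T6, T6, T5, T4, T6, T5, T5, T4, T5, T5

ticket_id=4: sla_hours < 15 or team in ('db', 'sec', 'net') → T5
ticket_id=5: sla_hours < 15 or team in ('db', 'sec', 'net') → T5
ticket_id=6: sla_hours < 64 or reopens between 1 and 3 → T6
ticket_id=7: sla_hours < 64 or reopens between 1 and 3 → T6
ticket_id=8: sla_hours < 15 or team in ('db', 'sec', 'net') → T5
ticket_id=9: sla_hours < 46 and team in ('infra', 'net', 'app') → T4
ticket_id=10: sla_hours < 64 or reopens between 1 and 3 → T6
ticket_id=11: sla_hours < 15 or team in ('db', 'sec', 'net') → T5
ticket_id=12: sla_hours < 15 or team in ('db', 'sec', 'net') → T5
ticket_id=13: sla_hours < 46 and team in ('infra', 'net', 'app') → T4
ticket_id=14: sla_hours < 15 or team in ('db', 'sec', 'net') → T5
ticket_id=15: sla_hours < 15 or team in ('db', 'sec', 'net') → T5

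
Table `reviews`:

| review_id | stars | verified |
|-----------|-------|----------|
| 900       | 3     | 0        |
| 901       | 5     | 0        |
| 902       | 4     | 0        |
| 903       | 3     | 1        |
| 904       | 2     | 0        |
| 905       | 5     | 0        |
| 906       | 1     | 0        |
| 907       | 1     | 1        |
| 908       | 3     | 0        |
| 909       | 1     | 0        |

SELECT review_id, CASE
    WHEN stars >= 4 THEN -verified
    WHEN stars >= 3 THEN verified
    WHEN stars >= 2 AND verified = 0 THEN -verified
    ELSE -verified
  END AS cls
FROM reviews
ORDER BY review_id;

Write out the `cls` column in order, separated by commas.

review_id=900: stars >= 3 → 0
review_id=901: stars >= 4 → 0
review_id=902: stars >= 4 → 0
review_id=903: stars >= 3 → 1
review_id=904: stars >= 2 AND verified = 0 → 0
review_id=905: stars >= 4 → 0
review_id=906: ELSE → 0
review_id=907: ELSE → -1
review_id=908: stars >= 3 → 0
review_id=909: ELSE → 0

0, 0, 0, 1, 0, 0, 0, -1, 0, 0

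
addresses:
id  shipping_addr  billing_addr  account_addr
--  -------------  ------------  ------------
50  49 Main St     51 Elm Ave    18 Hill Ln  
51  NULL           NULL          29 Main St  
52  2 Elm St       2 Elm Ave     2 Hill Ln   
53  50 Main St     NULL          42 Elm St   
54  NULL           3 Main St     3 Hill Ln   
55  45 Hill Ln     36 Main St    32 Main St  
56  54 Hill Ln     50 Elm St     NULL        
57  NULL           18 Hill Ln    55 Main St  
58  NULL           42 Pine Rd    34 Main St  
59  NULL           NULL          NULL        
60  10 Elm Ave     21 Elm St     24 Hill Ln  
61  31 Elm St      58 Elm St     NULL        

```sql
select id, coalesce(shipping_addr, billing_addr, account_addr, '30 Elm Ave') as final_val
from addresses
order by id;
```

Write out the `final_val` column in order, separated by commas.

49 Main St, 29 Main St, 2 Elm St, 50 Main St, 3 Main St, 45 Hill Ln, 54 Hill Ln, 18 Hill Ln, 42 Pine Rd, 30 Elm Ave, 10 Elm Ave, 31 Elm St

id=50: shipping_addr=49 Main St → 49 Main St
id=51: shipping_addr=NULL, billing_addr=NULL, account_addr=29 Main St → 29 Main St
id=52: shipping_addr=2 Elm St → 2 Elm St
id=53: shipping_addr=50 Main St → 50 Main St
id=54: shipping_addr=NULL, billing_addr=3 Main St → 3 Main St
id=55: shipping_addr=45 Hill Ln → 45 Hill Ln
id=56: shipping_addr=54 Hill Ln → 54 Hill Ln
id=57: shipping_addr=NULL, billing_addr=18 Hill Ln → 18 Hill Ln
id=58: shipping_addr=NULL, billing_addr=42 Pine Rd → 42 Pine Rd
id=59: shipping_addr=NULL, billing_addr=NULL, account_addr=NULL, → literal 30 Elm Ave → 30 Elm Ave
id=60: shipping_addr=10 Elm Ave → 10 Elm Ave
id=61: shipping_addr=31 Elm St → 31 Elm St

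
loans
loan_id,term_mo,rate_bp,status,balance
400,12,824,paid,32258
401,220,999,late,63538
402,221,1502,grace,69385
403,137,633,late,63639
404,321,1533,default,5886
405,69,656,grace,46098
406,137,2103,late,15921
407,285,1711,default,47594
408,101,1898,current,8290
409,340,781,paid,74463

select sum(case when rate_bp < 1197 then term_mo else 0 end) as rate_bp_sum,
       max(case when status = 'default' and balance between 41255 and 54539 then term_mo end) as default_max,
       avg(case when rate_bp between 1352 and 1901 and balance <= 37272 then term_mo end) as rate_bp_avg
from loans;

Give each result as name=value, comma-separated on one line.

[rate_bp_sum: rate_bp < 1197]
loan_id=400: ✓ → 12
loan_id=401: ✓ → 220
loan_id=402: ✗
loan_id=403: ✓ → 137
loan_id=404: ✗
loan_id=405: ✓ → 69
loan_id=406: ✗
loan_id=407: ✗
loan_id=408: ✗
loan_id=409: ✓ → 340
rate_bp_sum = 12 + 220 + 137 + 69 + 340 = 778
—
[default_max: status = 'default' and balance between 41255 and 54539]
loan_id=400: ✗
loan_id=401: ✗
loan_id=402: ✗
loan_id=403: ✗
loan_id=404: ✗
loan_id=405: ✗
loan_id=406: ✗
loan_id=407: ✓ → 285
loan_id=408: ✗
loan_id=409: ✗
default_max = MAX(285) = 285
—
[rate_bp_avg: rate_bp between 1352 and 1901 and balance <= 37272]
loan_id=400: ✗
loan_id=401: ✗
loan_id=402: ✗
loan_id=403: ✗
loan_id=404: ✓ → 321
loan_id=405: ✗
loan_id=406: ✗
loan_id=407: ✗
loan_id=408: ✓ → 101
loan_id=409: ✗
rate_bp_avg = (321 + 101) / 2 = 211

rate_bp_sum=778, default_max=285, rate_bp_avg=211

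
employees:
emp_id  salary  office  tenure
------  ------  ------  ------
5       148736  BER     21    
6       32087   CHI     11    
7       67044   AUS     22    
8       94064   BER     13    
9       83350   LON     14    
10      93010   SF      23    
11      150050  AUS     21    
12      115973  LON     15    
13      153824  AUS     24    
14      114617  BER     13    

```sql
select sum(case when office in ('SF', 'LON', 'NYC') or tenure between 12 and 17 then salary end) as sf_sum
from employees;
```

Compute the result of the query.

501014

emp_id=5: ✗
emp_id=6: ✗
emp_id=7: ✗
emp_id=8: ✓ → 94064
emp_id=9: ✓ → 83350
emp_id=10: ✓ → 93010
emp_id=11: ✗
emp_id=12: ✓ → 115973
emp_id=13: ✗
emp_id=14: ✓ → 114617
sf_sum = 94064 + 83350 + 93010 + 115973 + 114617 = 501014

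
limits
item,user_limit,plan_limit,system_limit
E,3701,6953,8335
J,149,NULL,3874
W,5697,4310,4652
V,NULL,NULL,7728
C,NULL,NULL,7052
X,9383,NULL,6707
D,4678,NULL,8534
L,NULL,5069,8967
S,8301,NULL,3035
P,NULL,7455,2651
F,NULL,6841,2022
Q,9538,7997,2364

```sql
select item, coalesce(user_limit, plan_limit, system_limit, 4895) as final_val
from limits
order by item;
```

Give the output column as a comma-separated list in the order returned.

7052, 4678, 3701, 6841, 149, 5069, 7455, 9538, 8301, 7728, 5697, 9383

item=C: user_limit=NULL, plan_limit=NULL, system_limit=7052 → 7052
item=D: user_limit=4678 → 4678
item=E: user_limit=3701 → 3701
item=F: user_limit=NULL, plan_limit=6841 → 6841
item=J: user_limit=149 → 149
item=L: user_limit=NULL, plan_limit=5069 → 5069
item=P: user_limit=NULL, plan_limit=7455 → 7455
item=Q: user_limit=9538 → 9538
item=S: user_limit=8301 → 8301
item=V: user_limit=NULL, plan_limit=NULL, system_limit=7728 → 7728
item=W: user_limit=5697 → 5697
item=X: user_limit=9383 → 9383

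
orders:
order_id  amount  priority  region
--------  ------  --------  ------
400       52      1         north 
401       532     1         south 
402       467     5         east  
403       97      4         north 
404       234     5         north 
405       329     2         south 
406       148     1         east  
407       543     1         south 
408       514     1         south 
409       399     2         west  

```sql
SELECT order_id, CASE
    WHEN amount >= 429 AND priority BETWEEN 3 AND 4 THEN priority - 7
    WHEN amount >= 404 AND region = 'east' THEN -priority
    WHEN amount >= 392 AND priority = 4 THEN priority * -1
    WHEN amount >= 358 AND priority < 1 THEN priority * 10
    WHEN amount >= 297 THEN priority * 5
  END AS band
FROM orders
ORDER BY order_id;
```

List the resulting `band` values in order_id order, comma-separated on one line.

NULL, 5, -5, NULL, NULL, 10, NULL, 5, 5, 10

order_id=400: (no match → NULL) → NULL
order_id=401: amount >= 297 → 5
order_id=402: amount >= 404 AND region = 'east' → -5
order_id=403: (no match → NULL) → NULL
order_id=404: (no match → NULL) → NULL
order_id=405: amount >= 297 → 10
order_id=406: (no match → NULL) → NULL
order_id=407: amount >= 297 → 5
order_id=408: amount >= 297 → 5
order_id=409: amount >= 297 → 10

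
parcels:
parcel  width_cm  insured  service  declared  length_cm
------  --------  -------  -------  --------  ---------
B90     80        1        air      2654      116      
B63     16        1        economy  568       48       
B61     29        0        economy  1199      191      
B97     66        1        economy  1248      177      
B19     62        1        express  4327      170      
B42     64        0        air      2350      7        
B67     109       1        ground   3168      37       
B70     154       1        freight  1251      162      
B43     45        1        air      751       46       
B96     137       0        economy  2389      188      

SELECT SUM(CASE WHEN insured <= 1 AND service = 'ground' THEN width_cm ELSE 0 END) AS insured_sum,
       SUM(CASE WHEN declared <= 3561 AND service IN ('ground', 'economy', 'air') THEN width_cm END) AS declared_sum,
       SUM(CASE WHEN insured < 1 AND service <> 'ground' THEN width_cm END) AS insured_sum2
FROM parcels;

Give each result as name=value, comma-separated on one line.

insured_sum=109, declared_sum=546, insured_sum2=230

[insured_sum: insured <= 1 AND service = 'ground']
parcel=B90: ✗
parcel=B63: ✗
parcel=B61: ✗
parcel=B97: ✗
parcel=B19: ✗
parcel=B42: ✗
parcel=B67: ✓ → 109
parcel=B70: ✗
parcel=B43: ✗
parcel=B96: ✗
insured_sum = 109
—
[declared_sum: declared <= 3561 AND service IN ('ground', 'economy', 'air')]
parcel=B90: ✓ → 80
parcel=B63: ✓ → 16
parcel=B61: ✓ → 29
parcel=B97: ✓ → 66
parcel=B19: ✗
parcel=B42: ✓ → 64
parcel=B67: ✓ → 109
parcel=B70: ✗
parcel=B43: ✓ → 45
parcel=B96: ✓ → 137
declared_sum = 80 + 16 + 29 + 66 + 64 + 109 + 45 + 137 = 546
—
[insured_sum2: insured < 1 AND service <> 'ground']
parcel=B90: ✗
parcel=B63: ✗
parcel=B61: ✓ → 29
parcel=B97: ✗
parcel=B19: ✗
parcel=B42: ✓ → 64
parcel=B67: ✗
parcel=B70: ✗
parcel=B43: ✗
parcel=B96: ✓ → 137
insured_sum2 = 29 + 64 + 137 = 230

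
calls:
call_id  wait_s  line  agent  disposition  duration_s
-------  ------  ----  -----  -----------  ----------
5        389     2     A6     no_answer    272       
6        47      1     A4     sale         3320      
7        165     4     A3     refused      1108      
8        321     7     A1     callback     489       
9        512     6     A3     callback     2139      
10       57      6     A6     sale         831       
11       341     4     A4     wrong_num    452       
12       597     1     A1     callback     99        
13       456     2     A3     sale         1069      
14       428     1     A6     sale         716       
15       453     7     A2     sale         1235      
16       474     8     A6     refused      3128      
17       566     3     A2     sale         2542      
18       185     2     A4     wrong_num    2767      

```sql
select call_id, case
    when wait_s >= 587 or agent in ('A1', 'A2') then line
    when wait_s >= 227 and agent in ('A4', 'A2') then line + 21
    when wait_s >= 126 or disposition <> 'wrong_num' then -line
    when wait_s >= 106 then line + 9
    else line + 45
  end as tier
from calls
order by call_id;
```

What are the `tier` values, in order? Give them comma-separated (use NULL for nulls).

-2, -1, -4, 7, -6, -6, 25, 1, -2, -1, 7, -8, 3, -2

call_id=5: wait_s >= 126 or disposition <> 'wrong_num' → -2
call_id=6: wait_s >= 126 or disposition <> 'wrong_num' → -1
call_id=7: wait_s >= 126 or disposition <> 'wrong_num' → -4
call_id=8: wait_s >= 587 or agent in ('A1', 'A2') → 7
call_id=9: wait_s >= 126 or disposition <> 'wrong_num' → -6
call_id=10: wait_s >= 126 or disposition <> 'wrong_num' → -6
call_id=11: wait_s >= 227 and agent in ('A4', 'A2') → 25
call_id=12: wait_s >= 587 or agent in ('A1', 'A2') → 1
call_id=13: wait_s >= 126 or disposition <> 'wrong_num' → -2
call_id=14: wait_s >= 126 or disposition <> 'wrong_num' → -1
call_id=15: wait_s >= 587 or agent in ('A1', 'A2') → 7
call_id=16: wait_s >= 126 or disposition <> 'wrong_num' → -8
call_id=17: wait_s >= 587 or agent in ('A1', 'A2') → 3
call_id=18: wait_s >= 126 or disposition <> 'wrong_num' → -2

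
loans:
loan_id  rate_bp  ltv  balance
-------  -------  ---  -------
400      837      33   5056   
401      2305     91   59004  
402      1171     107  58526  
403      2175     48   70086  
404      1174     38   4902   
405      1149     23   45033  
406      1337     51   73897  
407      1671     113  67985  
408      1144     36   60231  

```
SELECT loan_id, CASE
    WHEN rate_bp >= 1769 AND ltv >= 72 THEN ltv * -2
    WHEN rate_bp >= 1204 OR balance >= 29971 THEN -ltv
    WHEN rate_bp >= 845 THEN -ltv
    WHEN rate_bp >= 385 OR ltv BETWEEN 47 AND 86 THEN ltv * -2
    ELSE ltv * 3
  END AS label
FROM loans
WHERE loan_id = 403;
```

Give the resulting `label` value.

-48

loan_id = 403: rate_bp=2175, ltv=48, balance=70086.
rate_bp >= 1769 AND ltv >= 72 → false
rate_bp >= 1204 OR balance >= 29971 → true → -48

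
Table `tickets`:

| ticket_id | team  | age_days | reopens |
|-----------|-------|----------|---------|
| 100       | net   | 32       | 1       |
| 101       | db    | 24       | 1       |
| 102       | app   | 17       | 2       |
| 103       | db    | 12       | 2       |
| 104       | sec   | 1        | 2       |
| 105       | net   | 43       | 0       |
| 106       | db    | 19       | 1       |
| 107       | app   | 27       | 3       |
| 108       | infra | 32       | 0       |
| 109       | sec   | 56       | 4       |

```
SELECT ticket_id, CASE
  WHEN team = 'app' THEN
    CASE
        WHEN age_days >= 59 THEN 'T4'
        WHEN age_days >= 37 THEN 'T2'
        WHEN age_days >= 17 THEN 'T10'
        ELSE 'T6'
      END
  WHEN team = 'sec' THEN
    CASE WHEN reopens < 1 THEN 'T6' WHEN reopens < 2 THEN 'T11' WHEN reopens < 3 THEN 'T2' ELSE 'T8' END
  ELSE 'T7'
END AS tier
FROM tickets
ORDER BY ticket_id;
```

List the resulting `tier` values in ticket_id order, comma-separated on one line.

ticket_id=100: team='net' → outer ELSE → T7
ticket_id=101: team='db' → outer ELSE → T7
ticket_id=102: team='app' → inner[age_days >= 17] → T10
ticket_id=103: team='db' → outer ELSE → T7
ticket_id=104: team='sec' → inner[reopens < 3] → T2
ticket_id=105: team='net' → outer ELSE → T7
ticket_id=106: team='db' → outer ELSE → T7
ticket_id=107: team='app' → inner[age_days >= 17] → T10
ticket_id=108: team='infra' → outer ELSE → T7
ticket_id=109: team='sec' → inner[ELSE] → T8

T7, T7, T10, T7, T2, T7, T7, T10, T7, T8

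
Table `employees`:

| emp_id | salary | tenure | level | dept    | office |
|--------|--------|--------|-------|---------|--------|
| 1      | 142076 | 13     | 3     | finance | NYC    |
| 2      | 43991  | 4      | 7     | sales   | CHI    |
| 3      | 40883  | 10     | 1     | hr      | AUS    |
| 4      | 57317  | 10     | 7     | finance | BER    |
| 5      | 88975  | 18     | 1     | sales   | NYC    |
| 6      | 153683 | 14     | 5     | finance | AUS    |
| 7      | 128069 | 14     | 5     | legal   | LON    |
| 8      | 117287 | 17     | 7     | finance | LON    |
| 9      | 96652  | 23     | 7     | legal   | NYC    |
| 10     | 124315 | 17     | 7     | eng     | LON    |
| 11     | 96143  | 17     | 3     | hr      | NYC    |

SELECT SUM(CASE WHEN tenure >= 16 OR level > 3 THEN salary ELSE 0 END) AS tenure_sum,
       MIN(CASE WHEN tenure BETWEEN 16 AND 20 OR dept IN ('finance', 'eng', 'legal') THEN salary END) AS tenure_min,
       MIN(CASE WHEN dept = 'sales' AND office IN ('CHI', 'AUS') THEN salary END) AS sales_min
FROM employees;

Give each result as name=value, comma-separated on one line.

[tenure_sum: tenure >= 16 OR level > 3]
emp_id=1: ✗
emp_id=2: ✓ → 43991
emp_id=3: ✗
emp_id=4: ✓ → 57317
emp_id=5: ✓ → 88975
emp_id=6: ✓ → 153683
emp_id=7: ✓ → 128069
emp_id=8: ✓ → 117287
emp_id=9: ✓ → 96652
emp_id=10: ✓ → 124315
emp_id=11: ✓ → 96143
tenure_sum = 43991 + 57317 + 88975 + 153683 + 128069 + 117287 + 96652 + 124315 + 96143 = 906432
—
[tenure_min: tenure BETWEEN 16 AND 20 OR dept IN ('finance', 'eng', 'legal')]
emp_id=1: ✓ → 142076
emp_id=2: ✗
emp_id=3: ✗
emp_id=4: ✓ → 57317
emp_id=5: ✓ → 88975
emp_id=6: ✓ → 153683
emp_id=7: ✓ → 128069
emp_id=8: ✓ → 117287
emp_id=9: ✓ → 96652
emp_id=10: ✓ → 124315
emp_id=11: ✓ → 96143
tenure_min = MIN(142076, 57317, 88975, 153683, 128069, 117287, 96652, 124315, 96143) = 57317
—
[sales_min: dept = 'sales' AND office IN ('CHI', 'AUS')]
emp_id=1: ✗
emp_id=2: ✓ → 43991
emp_id=3: ✗
emp_id=4: ✗
emp_id=5: ✗
emp_id=6: ✗
emp_id=7: ✗
emp_id=8: ✗
emp_id=9: ✗
emp_id=10: ✗
emp_id=11: ✗
sales_min = MIN(43991) = 43991

tenure_sum=906432, tenure_min=57317, sales_min=43991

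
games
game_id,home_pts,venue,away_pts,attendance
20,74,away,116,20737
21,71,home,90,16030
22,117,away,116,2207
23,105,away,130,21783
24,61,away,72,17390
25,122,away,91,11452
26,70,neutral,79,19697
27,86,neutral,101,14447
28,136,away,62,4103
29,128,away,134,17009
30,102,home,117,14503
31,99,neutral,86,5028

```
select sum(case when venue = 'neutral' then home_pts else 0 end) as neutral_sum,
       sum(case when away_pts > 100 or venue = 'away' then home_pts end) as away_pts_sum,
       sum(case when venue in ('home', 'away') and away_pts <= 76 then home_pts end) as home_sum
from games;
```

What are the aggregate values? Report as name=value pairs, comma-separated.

neutral_sum=255, away_pts_sum=931, home_sum=197

[neutral_sum: venue = 'neutral']
game_id=20: ✗
game_id=21: ✗
game_id=22: ✗
game_id=23: ✗
game_id=24: ✗
game_id=25: ✗
game_id=26: ✓ → 70
game_id=27: ✓ → 86
game_id=28: ✗
game_id=29: ✗
game_id=30: ✗
game_id=31: ✓ → 99
neutral_sum = 70 + 86 + 99 = 255
—
[away_pts_sum: away_pts > 100 or venue = 'away']
game_id=20: ✓ → 74
game_id=21: ✗
game_id=22: ✓ → 117
game_id=23: ✓ → 105
game_id=24: ✓ → 61
game_id=25: ✓ → 122
game_id=26: ✗
game_id=27: ✓ → 86
game_id=28: ✓ → 136
game_id=29: ✓ → 128
game_id=30: ✓ → 102
game_id=31: ✗
away_pts_sum = 74 + 117 + 105 + 61 + 122 + 86 + 136 + 128 + 102 = 931
—
[home_sum: venue in ('home', 'away') and away_pts <= 76]
game_id=20: ✗
game_id=21: ✗
game_id=22: ✗
game_id=23: ✗
game_id=24: ✓ → 61
game_id=25: ✗
game_id=26: ✗
game_id=27: ✗
game_id=28: ✓ → 136
game_id=29: ✗
game_id=30: ✗
game_id=31: ✗
home_sum = 61 + 136 = 197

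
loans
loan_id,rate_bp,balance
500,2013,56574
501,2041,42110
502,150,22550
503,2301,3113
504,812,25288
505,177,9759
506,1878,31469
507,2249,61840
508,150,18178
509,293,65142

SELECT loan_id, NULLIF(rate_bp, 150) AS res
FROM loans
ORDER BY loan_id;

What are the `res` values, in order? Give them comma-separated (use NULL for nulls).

loan_id=500: rate_bp=2013 vs 150: differ → 2013
loan_id=501: rate_bp=2041 vs 150: differ → 2041
loan_id=502: rate_bp=150 vs 150: equal → NULL
loan_id=503: rate_bp=2301 vs 150: differ → 2301
loan_id=504: rate_bp=812 vs 150: differ → 812
loan_id=505: rate_bp=177 vs 150: differ → 177
loan_id=506: rate_bp=1878 vs 150: differ → 1878
loan_id=507: rate_bp=2249 vs 150: differ → 2249
loan_id=508: rate_bp=150 vs 150: equal → NULL
loan_id=509: rate_bp=293 vs 150: differ → 293

2013, 2041, NULL, 2301, 812, 177, 1878, 2249, NULL, 293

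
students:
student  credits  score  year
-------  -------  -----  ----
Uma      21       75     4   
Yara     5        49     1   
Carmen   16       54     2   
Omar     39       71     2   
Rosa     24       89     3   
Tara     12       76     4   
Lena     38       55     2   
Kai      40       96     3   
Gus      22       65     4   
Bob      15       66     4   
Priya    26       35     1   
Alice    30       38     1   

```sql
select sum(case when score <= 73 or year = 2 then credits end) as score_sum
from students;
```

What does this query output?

191

student=Uma: ✗
student=Yara: ✓ → 5
student=Carmen: ✓ → 16
student=Omar: ✓ → 39
student=Rosa: ✗
student=Tara: ✗
student=Lena: ✓ → 38
student=Kai: ✗
student=Gus: ✓ → 22
student=Bob: ✓ → 15
student=Priya: ✓ → 26
student=Alice: ✓ → 30
score_sum = 5 + 16 + 39 + 38 + 22 + 15 + 26 + 30 = 191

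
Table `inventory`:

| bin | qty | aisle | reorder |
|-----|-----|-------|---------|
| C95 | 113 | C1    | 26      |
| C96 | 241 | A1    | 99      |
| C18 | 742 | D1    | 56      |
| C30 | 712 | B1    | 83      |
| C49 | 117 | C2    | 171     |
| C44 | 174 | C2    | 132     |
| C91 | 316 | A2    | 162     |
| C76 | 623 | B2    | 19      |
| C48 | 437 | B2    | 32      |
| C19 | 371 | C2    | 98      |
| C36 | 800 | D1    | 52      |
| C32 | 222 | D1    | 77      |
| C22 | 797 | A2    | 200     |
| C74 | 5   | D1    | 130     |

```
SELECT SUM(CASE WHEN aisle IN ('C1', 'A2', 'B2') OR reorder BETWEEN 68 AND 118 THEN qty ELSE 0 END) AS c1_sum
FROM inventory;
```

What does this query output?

3832

bin=C95: ✓ → 113
bin=C96: ✓ → 241
bin=C18: ✗
bin=C30: ✓ → 712
bin=C49: ✗
bin=C44: ✗
bin=C91: ✓ → 316
bin=C76: ✓ → 623
bin=C48: ✓ → 437
bin=C19: ✓ → 371
bin=C36: ✗
bin=C32: ✓ → 222
bin=C22: ✓ → 797
bin=C74: ✗
c1_sum = 113 + 241 + 712 + 316 + 623 + 437 + 371 + 222 + 797 = 3832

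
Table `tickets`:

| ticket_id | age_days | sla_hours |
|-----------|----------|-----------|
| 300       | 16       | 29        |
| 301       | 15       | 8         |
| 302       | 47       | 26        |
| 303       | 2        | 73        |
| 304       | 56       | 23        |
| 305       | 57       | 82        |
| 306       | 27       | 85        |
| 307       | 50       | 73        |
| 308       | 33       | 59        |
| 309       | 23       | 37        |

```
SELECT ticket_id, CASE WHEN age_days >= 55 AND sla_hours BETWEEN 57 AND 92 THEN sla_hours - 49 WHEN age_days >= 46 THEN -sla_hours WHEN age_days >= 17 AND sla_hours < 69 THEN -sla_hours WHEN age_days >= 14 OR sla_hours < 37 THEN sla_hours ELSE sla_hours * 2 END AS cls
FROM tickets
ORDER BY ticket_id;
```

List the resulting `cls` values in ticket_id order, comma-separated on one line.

ticket_id=300: age_days >= 14 OR sla_hours < 37 → 29
ticket_id=301: age_days >= 14 OR sla_hours < 37 → 8
ticket_id=302: age_days >= 46 → -26
ticket_id=303: ELSE → 146
ticket_id=304: age_days >= 46 → -23
ticket_id=305: age_days >= 55 AND sla_hours BETWEEN 57 AND 92 → 33
ticket_id=306: age_days >= 14 OR sla_hours < 37 → 85
ticket_id=307: age_days >= 46 → -73
ticket_id=308: age_days >= 17 AND sla_hours < 69 → -59
ticket_id=309: age_days >= 17 AND sla_hours < 69 → -37

29, 8, -26, 146, -23, 33, 85, -73, -59, -37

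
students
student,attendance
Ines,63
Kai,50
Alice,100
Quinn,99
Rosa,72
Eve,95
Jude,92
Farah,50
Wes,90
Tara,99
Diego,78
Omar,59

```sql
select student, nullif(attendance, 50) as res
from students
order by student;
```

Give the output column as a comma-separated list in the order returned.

100, 78, 95, NULL, 63, 92, NULL, 59, 99, 72, 99, 90

student=Alice: attendance=100 vs 50: differ → 100
student=Diego: attendance=78 vs 50: differ → 78
student=Eve: attendance=95 vs 50: differ → 95
student=Farah: attendance=50 vs 50: equal → NULL
student=Ines: attendance=63 vs 50: differ → 63
student=Jude: attendance=92 vs 50: differ → 92
student=Kai: attendance=50 vs 50: equal → NULL
student=Omar: attendance=59 vs 50: differ → 59
student=Quinn: attendance=99 vs 50: differ → 99
student=Rosa: attendance=72 vs 50: differ → 72
student=Tara: attendance=99 vs 50: differ → 99
student=Wes: attendance=90 vs 50: differ → 90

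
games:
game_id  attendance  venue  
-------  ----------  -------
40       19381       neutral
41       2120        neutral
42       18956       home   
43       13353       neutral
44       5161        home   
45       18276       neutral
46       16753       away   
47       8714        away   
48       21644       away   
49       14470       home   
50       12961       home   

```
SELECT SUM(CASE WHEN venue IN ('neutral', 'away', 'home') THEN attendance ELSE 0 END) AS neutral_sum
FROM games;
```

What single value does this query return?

151789

game_id=40: ✓ → 19381
game_id=41: ✓ → 2120
game_id=42: ✓ → 18956
game_id=43: ✓ → 13353
game_id=44: ✓ → 5161
game_id=45: ✓ → 18276
game_id=46: ✓ → 16753
game_id=47: ✓ → 8714
game_id=48: ✓ → 21644
game_id=49: ✓ → 14470
game_id=50: ✓ → 12961
neutral_sum = 19381 + 2120 + 18956 + 13353 + 5161 + 18276 + 16753 + 8714 + 21644 + 14470 + 12961 = 151789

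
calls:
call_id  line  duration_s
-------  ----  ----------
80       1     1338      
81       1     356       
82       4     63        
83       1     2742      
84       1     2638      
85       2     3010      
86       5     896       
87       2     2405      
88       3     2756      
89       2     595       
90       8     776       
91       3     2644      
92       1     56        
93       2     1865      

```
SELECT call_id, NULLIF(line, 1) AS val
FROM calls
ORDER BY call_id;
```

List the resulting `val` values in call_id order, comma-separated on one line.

NULL, NULL, 4, NULL, NULL, 2, 5, 2, 3, 2, 8, 3, NULL, 2

call_id=80: line=1 vs 1: equal → NULL
call_id=81: line=1 vs 1: equal → NULL
call_id=82: line=4 vs 1: differ → 4
call_id=83: line=1 vs 1: equal → NULL
call_id=84: line=1 vs 1: equal → NULL
call_id=85: line=2 vs 1: differ → 2
call_id=86: line=5 vs 1: differ → 5
call_id=87: line=2 vs 1: differ → 2
call_id=88: line=3 vs 1: differ → 3
call_id=89: line=2 vs 1: differ → 2
call_id=90: line=8 vs 1: differ → 8
call_id=91: line=3 vs 1: differ → 3
call_id=92: line=1 vs 1: equal → NULL
call_id=93: line=2 vs 1: differ → 2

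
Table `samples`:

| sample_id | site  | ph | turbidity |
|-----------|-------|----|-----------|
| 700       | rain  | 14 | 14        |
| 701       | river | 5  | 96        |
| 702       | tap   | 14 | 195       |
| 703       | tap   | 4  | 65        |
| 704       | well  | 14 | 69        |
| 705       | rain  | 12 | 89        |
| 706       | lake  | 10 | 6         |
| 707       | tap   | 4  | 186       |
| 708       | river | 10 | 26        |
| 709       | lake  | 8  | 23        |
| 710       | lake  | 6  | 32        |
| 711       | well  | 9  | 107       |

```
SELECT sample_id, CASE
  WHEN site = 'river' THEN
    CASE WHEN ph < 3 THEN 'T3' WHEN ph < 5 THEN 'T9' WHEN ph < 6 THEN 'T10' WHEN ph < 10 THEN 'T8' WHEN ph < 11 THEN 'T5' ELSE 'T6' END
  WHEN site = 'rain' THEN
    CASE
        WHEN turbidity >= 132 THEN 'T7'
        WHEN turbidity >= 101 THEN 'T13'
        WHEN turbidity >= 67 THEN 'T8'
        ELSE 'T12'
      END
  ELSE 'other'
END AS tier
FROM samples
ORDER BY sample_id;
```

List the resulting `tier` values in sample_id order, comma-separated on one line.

sample_id=700: site='rain' → inner[ELSE] → T12
sample_id=701: site='river' → inner[ph < 6] → T10
sample_id=702: site='tap' → outer ELSE → other
sample_id=703: site='tap' → outer ELSE → other
sample_id=704: site='well' → outer ELSE → other
sample_id=705: site='rain' → inner[turbidity >= 67] → T8
sample_id=706: site='lake' → outer ELSE → other
sample_id=707: site='tap' → outer ELSE → other
sample_id=708: site='river' → inner[ph < 11] → T5
sample_id=709: site='lake' → outer ELSE → other
sample_id=710: site='lake' → outer ELSE → other
sample_id=711: site='well' → outer ELSE → other

T12, T10, other, other, other, T8, other, other, T5, other, other, other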